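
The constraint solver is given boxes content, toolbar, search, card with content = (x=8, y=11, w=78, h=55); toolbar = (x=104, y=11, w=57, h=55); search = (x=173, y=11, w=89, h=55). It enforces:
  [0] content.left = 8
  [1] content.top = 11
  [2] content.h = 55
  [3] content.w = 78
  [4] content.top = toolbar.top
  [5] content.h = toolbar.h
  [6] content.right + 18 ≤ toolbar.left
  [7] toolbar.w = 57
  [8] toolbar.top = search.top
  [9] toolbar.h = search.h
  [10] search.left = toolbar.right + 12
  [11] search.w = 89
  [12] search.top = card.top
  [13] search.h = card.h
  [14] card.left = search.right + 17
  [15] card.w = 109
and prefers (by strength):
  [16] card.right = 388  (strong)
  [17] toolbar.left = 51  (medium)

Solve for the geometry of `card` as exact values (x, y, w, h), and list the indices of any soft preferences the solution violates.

1. card.y = 11  [search.top = card.top]
2. card.h = 55  [search.h = card.h]
3. card.x = 279  [card.left = search.right + 17]
4. card.w = 109  [card.w = 109]

card = (x=279, y=11, w=109, h=55)
violated soft preferences: 17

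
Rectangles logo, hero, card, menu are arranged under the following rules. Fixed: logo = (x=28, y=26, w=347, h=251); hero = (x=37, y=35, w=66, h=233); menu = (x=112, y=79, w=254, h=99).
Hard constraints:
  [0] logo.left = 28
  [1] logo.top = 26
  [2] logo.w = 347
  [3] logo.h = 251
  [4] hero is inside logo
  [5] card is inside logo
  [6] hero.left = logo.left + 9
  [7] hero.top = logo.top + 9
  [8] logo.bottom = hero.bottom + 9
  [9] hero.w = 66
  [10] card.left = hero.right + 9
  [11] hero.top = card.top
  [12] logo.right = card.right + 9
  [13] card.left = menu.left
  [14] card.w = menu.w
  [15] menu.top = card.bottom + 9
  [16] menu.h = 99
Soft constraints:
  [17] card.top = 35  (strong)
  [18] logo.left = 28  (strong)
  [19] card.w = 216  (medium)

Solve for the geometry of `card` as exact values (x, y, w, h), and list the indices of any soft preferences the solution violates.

card = (x=112, y=35, w=254, h=35)
violated soft preferences: 19

1. card.x = 112  [card.left = hero.right + 9]
2. card.y = 35  [hero.top = card.top]
3. card.w = 254  [logo.right = card.right + 9]
4. card.h = 35  [menu.top = card.bottom + 9]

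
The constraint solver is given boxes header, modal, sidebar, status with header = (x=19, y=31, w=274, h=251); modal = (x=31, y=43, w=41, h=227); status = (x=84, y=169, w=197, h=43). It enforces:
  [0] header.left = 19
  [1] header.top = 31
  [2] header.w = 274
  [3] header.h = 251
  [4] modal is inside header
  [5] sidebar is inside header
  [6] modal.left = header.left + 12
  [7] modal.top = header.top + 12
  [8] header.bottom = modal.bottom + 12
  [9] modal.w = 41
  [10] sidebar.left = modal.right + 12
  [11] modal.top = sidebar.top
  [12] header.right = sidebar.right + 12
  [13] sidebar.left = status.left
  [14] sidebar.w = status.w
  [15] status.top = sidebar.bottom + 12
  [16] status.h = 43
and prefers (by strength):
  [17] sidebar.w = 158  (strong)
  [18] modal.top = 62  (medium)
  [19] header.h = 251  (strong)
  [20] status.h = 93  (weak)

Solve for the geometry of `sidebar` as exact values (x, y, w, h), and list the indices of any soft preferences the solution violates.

sidebar = (x=84, y=43, w=197, h=114)
violated soft preferences: 17, 18, 20

1. sidebar.x = 84  [sidebar.left = modal.right + 12]
2. sidebar.y = 43  [modal.top = sidebar.top]
3. sidebar.w = 197  [header.right = sidebar.right + 12]
4. sidebar.h = 114  [status.top = sidebar.bottom + 12]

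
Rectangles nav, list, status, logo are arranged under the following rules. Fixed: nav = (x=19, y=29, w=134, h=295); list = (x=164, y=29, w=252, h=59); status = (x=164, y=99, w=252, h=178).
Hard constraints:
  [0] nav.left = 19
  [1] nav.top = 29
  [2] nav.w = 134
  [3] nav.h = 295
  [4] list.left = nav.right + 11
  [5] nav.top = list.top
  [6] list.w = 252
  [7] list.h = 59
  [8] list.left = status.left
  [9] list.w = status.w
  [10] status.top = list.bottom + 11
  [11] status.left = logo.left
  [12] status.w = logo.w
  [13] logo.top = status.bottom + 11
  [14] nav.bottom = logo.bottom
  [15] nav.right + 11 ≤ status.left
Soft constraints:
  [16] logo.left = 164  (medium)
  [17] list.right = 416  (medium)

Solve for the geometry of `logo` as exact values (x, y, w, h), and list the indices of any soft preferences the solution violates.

1. logo.x = 164  [status.left = logo.left]
2. logo.w = 252  [status.w = logo.w]
3. logo.y = 288  [logo.top = status.bottom + 11]
4. logo.h = 36  [nav.bottom = logo.bottom]

logo = (x=164, y=288, w=252, h=36)
violated soft preferences: none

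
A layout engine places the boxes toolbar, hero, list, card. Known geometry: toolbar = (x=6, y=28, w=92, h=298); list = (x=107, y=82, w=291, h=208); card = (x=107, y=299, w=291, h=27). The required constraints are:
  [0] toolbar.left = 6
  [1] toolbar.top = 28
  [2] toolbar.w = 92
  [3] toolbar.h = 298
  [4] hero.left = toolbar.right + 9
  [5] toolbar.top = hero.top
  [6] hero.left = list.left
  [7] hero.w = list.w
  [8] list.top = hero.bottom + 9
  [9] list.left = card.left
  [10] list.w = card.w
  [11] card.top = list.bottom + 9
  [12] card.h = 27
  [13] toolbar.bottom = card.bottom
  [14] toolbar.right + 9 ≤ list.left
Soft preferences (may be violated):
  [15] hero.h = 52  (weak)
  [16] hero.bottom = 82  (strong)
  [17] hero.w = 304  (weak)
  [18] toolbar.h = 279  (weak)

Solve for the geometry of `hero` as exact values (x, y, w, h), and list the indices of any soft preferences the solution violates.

1. hero.x = 107  [hero.left = toolbar.right + 9]
2. hero.y = 28  [toolbar.top = hero.top]
3. hero.w = 291  [hero.w = list.w]
4. hero.h = 45  [list.top = hero.bottom + 9]

hero = (x=107, y=28, w=291, h=45)
violated soft preferences: 15, 16, 17, 18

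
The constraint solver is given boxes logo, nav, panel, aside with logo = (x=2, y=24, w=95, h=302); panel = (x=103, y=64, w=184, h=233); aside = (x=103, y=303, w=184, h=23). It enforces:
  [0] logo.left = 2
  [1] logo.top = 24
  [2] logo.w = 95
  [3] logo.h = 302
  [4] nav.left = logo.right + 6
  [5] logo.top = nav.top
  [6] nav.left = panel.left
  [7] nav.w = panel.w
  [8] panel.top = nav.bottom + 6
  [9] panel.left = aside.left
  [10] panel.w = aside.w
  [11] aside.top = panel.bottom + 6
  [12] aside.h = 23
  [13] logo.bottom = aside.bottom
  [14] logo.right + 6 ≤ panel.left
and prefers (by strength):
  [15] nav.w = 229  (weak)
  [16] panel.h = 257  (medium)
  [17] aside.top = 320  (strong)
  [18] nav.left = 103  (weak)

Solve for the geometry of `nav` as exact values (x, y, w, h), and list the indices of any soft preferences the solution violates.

1. nav.x = 103  [nav.left = logo.right + 6]
2. nav.y = 24  [logo.top = nav.top]
3. nav.w = 184  [nav.w = panel.w]
4. nav.h = 34  [panel.top = nav.bottom + 6]

nav = (x=103, y=24, w=184, h=34)
violated soft preferences: 15, 16, 17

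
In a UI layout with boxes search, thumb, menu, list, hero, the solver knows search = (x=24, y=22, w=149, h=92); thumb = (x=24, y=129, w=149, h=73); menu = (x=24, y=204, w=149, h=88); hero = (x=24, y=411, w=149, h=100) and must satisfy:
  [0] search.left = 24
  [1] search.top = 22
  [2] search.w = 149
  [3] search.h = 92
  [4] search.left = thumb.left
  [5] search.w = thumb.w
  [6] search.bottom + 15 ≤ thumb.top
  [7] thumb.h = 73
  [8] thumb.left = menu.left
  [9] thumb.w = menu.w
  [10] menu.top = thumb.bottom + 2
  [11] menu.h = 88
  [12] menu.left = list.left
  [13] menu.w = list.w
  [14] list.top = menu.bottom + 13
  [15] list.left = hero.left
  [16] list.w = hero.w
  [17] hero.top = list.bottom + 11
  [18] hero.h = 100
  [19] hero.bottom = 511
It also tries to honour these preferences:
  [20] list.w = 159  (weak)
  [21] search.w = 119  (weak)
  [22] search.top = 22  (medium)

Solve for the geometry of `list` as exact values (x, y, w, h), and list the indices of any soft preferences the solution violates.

list = (x=24, y=305, w=149, h=95)
violated soft preferences: 20, 21

1. list.x = 24  [menu.left = list.left]
2. list.w = 149  [menu.w = list.w]
3. list.y = 305  [list.top = menu.bottom + 13]
4. list.h = 95  [hero.top = list.bottom + 11]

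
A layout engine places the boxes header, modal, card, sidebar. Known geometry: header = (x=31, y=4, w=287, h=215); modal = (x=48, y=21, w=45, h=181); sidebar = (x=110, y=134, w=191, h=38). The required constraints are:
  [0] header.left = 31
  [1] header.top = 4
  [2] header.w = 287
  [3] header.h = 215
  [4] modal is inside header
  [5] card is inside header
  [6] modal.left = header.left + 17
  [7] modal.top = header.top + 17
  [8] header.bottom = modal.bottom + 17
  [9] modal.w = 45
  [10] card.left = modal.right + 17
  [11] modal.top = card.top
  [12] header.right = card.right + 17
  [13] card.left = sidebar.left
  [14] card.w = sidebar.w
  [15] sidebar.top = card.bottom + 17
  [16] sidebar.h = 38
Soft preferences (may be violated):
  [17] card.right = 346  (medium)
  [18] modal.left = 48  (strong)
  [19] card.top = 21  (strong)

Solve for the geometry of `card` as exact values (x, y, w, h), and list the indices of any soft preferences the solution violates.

1. card.x = 110  [card.left = modal.right + 17]
2. card.y = 21  [modal.top = card.top]
3. card.w = 191  [header.right = card.right + 17]
4. card.h = 96  [sidebar.top = card.bottom + 17]

card = (x=110, y=21, w=191, h=96)
violated soft preferences: 17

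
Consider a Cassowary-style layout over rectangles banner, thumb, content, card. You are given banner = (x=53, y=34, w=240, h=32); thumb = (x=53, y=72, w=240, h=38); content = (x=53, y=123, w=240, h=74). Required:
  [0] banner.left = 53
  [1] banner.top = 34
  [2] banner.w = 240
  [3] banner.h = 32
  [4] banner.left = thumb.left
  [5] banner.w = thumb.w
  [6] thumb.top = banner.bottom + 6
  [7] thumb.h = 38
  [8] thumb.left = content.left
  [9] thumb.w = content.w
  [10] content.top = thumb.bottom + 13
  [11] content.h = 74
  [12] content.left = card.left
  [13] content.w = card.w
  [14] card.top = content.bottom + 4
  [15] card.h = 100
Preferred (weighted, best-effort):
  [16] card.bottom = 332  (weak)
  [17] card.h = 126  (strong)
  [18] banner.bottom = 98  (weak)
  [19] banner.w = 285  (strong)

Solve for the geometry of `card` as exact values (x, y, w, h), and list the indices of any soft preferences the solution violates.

1. card.x = 53  [content.left = card.left]
2. card.w = 240  [content.w = card.w]
3. card.y = 201  [card.top = content.bottom + 4]
4. card.h = 100  [card.h = 100]

card = (x=53, y=201, w=240, h=100)
violated soft preferences: 16, 17, 18, 19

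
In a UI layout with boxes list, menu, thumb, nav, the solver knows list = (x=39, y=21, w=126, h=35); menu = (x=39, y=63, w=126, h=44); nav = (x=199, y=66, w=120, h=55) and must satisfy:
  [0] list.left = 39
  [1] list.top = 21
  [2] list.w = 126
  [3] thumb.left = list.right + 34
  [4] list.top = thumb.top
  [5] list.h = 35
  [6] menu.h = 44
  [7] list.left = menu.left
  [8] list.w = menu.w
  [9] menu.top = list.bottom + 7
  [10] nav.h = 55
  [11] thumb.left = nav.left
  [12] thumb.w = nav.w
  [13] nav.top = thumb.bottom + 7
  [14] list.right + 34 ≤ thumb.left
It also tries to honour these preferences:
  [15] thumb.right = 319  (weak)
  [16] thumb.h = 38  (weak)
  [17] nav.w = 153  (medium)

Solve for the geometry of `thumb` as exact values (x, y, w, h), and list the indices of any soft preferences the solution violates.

1. thumb.x = 199  [thumb.left = list.right + 34]
2. thumb.y = 21  [list.top = thumb.top]
3. thumb.w = 120  [thumb.w = nav.w]
4. thumb.h = 38  [nav.top = thumb.bottom + 7]

thumb = (x=199, y=21, w=120, h=38)
violated soft preferences: 17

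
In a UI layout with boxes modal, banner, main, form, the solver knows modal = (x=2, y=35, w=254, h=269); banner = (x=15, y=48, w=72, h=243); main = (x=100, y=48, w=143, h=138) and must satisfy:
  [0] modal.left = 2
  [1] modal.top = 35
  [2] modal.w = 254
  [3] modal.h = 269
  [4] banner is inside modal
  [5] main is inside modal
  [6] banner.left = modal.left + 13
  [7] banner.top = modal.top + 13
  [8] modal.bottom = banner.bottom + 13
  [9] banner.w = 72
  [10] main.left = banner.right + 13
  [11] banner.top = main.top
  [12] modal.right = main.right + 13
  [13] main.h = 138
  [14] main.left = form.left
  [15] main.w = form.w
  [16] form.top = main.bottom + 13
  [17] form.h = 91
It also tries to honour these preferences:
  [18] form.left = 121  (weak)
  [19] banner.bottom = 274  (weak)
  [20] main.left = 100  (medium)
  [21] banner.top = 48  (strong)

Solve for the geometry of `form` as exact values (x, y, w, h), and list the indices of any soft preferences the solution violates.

1. form.x = 100  [main.left = form.left]
2. form.w = 143  [main.w = form.w]
3. form.y = 199  [form.top = main.bottom + 13]
4. form.h = 91  [form.h = 91]

form = (x=100, y=199, w=143, h=91)
violated soft preferences: 18, 19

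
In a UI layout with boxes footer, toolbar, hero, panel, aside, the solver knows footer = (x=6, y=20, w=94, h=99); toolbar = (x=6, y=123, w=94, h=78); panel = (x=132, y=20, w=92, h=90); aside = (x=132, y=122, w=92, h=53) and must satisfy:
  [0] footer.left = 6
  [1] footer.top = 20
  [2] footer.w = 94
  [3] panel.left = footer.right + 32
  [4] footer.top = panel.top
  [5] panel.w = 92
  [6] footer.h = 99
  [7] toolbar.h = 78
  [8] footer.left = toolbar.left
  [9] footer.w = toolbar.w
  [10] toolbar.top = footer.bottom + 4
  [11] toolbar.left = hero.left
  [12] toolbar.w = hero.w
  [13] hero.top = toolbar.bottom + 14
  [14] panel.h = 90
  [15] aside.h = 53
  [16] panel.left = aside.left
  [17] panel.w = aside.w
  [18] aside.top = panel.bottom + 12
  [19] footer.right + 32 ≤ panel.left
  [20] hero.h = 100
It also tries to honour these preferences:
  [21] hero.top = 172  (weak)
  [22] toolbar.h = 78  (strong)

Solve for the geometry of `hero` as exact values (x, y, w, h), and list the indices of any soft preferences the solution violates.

1. hero.x = 6  [toolbar.left = hero.left]
2. hero.w = 94  [toolbar.w = hero.w]
3. hero.y = 215  [hero.top = toolbar.bottom + 14]
4. hero.h = 100  [hero.h = 100]

hero = (x=6, y=215, w=94, h=100)
violated soft preferences: 21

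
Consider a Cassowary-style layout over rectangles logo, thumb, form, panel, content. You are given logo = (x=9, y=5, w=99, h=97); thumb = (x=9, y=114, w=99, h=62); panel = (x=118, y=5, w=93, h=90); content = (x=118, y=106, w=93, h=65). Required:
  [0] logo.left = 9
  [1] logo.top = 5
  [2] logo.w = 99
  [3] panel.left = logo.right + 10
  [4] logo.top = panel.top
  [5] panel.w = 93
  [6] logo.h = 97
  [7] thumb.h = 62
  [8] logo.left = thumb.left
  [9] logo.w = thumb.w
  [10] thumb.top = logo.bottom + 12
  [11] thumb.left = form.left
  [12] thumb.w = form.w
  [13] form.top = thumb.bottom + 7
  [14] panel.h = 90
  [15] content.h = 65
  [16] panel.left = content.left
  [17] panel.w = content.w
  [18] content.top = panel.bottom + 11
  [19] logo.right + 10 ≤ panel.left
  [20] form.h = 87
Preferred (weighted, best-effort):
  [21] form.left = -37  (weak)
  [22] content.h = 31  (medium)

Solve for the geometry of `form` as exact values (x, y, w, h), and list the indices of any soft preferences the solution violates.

form = (x=9, y=183, w=99, h=87)
violated soft preferences: 21, 22

1. form.x = 9  [thumb.left = form.left]
2. form.w = 99  [thumb.w = form.w]
3. form.y = 183  [form.top = thumb.bottom + 7]
4. form.h = 87  [form.h = 87]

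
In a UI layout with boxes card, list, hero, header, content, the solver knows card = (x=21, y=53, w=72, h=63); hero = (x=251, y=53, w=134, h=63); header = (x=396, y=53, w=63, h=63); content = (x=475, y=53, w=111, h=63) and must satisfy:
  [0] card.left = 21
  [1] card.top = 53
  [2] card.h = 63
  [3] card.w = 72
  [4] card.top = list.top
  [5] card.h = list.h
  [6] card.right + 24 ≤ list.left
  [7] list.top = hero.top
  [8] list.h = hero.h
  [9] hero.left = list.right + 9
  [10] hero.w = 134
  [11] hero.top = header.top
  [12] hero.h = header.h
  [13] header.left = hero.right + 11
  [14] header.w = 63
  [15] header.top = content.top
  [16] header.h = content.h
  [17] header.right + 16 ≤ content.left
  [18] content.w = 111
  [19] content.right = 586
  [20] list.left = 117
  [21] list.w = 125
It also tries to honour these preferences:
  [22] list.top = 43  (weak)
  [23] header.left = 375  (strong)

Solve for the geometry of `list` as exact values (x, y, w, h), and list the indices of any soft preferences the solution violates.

1. list.y = 53  [card.top = list.top]
2. list.h = 63  [card.h = list.h]
3. list.x = 117  [list.left = 117]
4. list.w = 125  [list.w = 125]

list = (x=117, y=53, w=125, h=63)
violated soft preferences: 22, 23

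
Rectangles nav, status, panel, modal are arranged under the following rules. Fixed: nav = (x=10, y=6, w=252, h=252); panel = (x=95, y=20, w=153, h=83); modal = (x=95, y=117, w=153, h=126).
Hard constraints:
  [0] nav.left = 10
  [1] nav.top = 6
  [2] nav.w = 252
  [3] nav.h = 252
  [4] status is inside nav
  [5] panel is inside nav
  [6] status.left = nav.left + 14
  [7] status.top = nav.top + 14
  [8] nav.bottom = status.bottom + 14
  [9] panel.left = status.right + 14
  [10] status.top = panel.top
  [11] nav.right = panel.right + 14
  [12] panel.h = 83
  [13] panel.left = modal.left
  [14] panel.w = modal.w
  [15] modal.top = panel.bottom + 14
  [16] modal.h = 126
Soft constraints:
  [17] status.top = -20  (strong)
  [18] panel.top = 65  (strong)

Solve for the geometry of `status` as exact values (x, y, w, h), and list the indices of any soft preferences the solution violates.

status = (x=24, y=20, w=57, h=224)
violated soft preferences: 17, 18

1. status.x = 24  [status.left = nav.left + 14]
2. status.y = 20  [status.top = nav.top + 14]
3. status.h = 224  [nav.bottom = status.bottom + 14]
4. status.w = 57  [panel.left = status.right + 14]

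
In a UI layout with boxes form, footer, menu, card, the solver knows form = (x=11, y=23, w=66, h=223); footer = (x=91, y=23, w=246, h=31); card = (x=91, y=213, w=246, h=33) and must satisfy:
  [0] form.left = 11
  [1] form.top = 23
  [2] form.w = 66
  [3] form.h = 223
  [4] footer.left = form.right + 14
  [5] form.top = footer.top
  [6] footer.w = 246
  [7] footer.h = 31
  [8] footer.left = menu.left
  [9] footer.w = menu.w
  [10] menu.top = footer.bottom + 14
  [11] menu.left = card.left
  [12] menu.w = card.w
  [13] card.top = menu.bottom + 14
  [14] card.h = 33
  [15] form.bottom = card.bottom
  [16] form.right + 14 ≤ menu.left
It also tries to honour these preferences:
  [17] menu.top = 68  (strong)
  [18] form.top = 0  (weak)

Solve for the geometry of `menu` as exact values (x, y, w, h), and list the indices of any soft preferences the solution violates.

menu = (x=91, y=68, w=246, h=131)
violated soft preferences: 18

1. menu.x = 91  [footer.left = menu.left]
2. menu.w = 246  [footer.w = menu.w]
3. menu.y = 68  [menu.top = footer.bottom + 14]
4. menu.h = 131  [card.top = menu.bottom + 14]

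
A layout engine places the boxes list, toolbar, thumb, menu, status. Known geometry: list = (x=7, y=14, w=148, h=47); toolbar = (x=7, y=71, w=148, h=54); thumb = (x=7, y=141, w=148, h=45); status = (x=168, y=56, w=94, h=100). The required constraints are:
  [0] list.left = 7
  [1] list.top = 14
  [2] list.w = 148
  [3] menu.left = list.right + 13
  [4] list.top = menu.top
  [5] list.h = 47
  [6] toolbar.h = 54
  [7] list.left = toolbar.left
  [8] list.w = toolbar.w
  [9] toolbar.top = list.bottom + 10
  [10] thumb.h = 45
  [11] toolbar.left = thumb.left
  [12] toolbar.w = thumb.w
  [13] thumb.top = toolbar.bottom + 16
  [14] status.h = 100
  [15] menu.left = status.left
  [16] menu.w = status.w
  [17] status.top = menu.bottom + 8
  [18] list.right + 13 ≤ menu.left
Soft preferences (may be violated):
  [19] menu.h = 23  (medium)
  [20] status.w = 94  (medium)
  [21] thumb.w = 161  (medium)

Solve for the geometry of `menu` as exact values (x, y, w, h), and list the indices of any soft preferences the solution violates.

menu = (x=168, y=14, w=94, h=34)
violated soft preferences: 19, 21

1. menu.x = 168  [menu.left = list.right + 13]
2. menu.y = 14  [list.top = menu.top]
3. menu.w = 94  [menu.w = status.w]
4. menu.h = 34  [status.top = menu.bottom + 8]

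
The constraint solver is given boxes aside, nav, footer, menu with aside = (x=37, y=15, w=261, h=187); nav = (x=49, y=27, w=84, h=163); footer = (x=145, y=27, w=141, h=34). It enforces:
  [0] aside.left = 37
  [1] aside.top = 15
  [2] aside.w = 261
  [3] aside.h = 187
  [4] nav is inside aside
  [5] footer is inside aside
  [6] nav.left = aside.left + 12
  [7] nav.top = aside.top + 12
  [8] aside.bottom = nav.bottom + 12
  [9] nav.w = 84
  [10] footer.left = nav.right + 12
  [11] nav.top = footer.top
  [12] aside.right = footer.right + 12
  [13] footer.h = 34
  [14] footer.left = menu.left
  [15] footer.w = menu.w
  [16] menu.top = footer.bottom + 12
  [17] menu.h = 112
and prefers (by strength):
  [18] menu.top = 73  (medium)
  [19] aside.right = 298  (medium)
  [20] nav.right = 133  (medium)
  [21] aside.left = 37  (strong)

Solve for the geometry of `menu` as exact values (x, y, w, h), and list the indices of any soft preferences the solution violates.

1. menu.x = 145  [footer.left = menu.left]
2. menu.w = 141  [footer.w = menu.w]
3. menu.y = 73  [menu.top = footer.bottom + 12]
4. menu.h = 112  [menu.h = 112]

menu = (x=145, y=73, w=141, h=112)
violated soft preferences: none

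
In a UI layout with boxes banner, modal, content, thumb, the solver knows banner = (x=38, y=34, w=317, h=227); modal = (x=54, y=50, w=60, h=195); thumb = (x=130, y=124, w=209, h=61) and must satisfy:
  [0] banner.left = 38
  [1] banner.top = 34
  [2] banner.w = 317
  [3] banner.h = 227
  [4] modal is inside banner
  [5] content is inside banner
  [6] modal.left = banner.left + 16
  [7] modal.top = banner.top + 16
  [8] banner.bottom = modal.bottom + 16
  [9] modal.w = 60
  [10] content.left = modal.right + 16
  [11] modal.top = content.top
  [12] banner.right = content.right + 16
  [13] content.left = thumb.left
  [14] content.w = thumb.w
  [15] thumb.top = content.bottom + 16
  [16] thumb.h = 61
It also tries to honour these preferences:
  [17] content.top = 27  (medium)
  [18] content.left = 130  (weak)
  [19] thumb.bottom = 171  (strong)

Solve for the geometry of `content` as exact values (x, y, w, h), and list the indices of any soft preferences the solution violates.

1. content.x = 130  [content.left = modal.right + 16]
2. content.y = 50  [modal.top = content.top]
3. content.w = 209  [banner.right = content.right + 16]
4. content.h = 58  [thumb.top = content.bottom + 16]

content = (x=130, y=50, w=209, h=58)
violated soft preferences: 17, 19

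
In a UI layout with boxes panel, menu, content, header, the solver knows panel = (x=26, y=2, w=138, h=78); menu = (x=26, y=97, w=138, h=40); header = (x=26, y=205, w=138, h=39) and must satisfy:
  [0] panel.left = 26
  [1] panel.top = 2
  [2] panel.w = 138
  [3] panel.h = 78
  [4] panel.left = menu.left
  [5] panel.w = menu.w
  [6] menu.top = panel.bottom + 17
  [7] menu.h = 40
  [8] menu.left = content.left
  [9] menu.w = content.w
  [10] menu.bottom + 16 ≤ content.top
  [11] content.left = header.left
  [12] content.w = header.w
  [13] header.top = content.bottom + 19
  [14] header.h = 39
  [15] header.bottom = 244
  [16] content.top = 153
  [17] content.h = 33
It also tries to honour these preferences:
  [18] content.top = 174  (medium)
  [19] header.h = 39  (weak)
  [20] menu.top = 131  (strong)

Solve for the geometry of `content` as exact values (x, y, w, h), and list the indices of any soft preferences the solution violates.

1. content.x = 26  [menu.left = content.left]
2. content.w = 138  [menu.w = content.w]
3. content.y = 153  [content.top = 153]
4. content.h = 33  [content.h = 33]

content = (x=26, y=153, w=138, h=33)
violated soft preferences: 18, 20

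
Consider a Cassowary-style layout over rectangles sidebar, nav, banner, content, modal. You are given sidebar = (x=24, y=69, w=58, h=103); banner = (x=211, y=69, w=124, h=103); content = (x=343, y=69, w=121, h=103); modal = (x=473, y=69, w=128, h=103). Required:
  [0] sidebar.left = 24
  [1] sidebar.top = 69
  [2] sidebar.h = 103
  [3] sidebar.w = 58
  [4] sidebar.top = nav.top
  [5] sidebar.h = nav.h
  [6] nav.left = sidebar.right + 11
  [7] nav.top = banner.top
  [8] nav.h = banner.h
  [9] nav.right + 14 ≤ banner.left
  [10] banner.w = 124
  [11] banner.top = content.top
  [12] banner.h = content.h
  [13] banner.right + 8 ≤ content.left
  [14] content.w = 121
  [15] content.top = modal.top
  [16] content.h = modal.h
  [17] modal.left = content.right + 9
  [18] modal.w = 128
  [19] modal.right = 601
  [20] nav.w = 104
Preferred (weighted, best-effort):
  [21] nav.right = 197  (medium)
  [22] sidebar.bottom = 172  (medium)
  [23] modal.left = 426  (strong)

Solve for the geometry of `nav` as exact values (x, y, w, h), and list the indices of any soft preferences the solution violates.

nav = (x=93, y=69, w=104, h=103)
violated soft preferences: 23

1. nav.y = 69  [sidebar.top = nav.top]
2. nav.h = 103  [sidebar.h = nav.h]
3. nav.x = 93  [nav.left = sidebar.right + 11]
4. nav.w = 104  [nav.w = 104]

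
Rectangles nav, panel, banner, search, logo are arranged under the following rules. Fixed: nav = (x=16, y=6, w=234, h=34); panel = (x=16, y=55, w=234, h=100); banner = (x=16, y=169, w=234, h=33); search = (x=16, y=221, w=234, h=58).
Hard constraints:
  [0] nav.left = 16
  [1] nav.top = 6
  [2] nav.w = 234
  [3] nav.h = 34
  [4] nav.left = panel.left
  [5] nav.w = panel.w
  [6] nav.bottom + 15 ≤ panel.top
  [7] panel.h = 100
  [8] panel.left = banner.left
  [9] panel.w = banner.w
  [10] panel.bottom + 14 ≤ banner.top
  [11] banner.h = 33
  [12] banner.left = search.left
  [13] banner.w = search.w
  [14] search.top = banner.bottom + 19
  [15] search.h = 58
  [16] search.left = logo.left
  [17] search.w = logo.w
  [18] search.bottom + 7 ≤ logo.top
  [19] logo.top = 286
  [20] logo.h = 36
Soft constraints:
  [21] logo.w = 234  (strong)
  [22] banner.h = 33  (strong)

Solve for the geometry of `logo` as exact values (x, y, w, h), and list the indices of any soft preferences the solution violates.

logo = (x=16, y=286, w=234, h=36)
violated soft preferences: none

1. logo.x = 16  [search.left = logo.left]
2. logo.w = 234  [search.w = logo.w]
3. logo.y = 286  [logo.top = 286]
4. logo.h = 36  [logo.h = 36]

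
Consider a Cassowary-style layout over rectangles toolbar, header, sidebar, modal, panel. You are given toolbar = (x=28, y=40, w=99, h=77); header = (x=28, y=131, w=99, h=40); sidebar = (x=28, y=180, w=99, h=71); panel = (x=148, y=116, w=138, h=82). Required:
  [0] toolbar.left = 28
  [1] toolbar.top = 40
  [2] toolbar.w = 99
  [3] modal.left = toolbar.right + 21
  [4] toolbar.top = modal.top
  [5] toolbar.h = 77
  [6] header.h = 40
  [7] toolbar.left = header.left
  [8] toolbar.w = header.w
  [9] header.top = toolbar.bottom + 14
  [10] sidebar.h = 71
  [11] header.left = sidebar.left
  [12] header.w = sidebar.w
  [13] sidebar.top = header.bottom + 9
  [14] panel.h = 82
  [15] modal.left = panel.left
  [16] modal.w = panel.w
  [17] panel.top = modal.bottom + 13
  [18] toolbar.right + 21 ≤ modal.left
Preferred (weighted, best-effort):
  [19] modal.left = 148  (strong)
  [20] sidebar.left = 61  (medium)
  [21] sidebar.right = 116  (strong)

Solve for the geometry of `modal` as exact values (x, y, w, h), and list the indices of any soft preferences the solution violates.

1. modal.x = 148  [modal.left = toolbar.right + 21]
2. modal.y = 40  [toolbar.top = modal.top]
3. modal.w = 138  [modal.w = panel.w]
4. modal.h = 63  [panel.top = modal.bottom + 13]

modal = (x=148, y=40, w=138, h=63)
violated soft preferences: 20, 21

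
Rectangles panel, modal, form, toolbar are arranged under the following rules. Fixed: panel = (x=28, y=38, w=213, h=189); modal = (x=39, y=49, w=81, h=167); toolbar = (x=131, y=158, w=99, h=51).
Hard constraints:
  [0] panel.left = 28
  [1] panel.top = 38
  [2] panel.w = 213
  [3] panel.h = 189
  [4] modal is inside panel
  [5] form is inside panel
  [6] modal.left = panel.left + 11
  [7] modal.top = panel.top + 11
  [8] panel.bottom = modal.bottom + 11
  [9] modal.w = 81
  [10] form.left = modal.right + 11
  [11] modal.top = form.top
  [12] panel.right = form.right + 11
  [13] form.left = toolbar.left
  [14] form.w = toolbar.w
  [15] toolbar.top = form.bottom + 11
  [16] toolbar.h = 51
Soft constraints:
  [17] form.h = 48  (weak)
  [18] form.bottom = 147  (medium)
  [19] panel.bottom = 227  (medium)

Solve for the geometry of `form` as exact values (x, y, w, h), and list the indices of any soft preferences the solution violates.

form = (x=131, y=49, w=99, h=98)
violated soft preferences: 17

1. form.x = 131  [form.left = modal.right + 11]
2. form.y = 49  [modal.top = form.top]
3. form.w = 99  [panel.right = form.right + 11]
4. form.h = 98  [toolbar.top = form.bottom + 11]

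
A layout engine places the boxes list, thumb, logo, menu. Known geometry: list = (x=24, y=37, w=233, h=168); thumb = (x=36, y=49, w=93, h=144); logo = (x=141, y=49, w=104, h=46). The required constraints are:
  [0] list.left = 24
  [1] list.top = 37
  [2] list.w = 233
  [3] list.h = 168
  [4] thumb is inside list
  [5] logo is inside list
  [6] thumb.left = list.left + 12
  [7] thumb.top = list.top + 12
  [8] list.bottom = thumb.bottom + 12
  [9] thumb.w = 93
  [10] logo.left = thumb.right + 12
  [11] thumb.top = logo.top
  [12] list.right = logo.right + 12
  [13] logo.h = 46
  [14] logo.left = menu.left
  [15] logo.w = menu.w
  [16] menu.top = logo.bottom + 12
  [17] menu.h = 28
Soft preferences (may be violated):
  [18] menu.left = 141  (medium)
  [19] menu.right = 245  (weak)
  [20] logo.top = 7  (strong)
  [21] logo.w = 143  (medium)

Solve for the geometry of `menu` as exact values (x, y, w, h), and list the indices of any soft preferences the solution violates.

menu = (x=141, y=107, w=104, h=28)
violated soft preferences: 20, 21

1. menu.x = 141  [logo.left = menu.left]
2. menu.w = 104  [logo.w = menu.w]
3. menu.y = 107  [menu.top = logo.bottom + 12]
4. menu.h = 28  [menu.h = 28]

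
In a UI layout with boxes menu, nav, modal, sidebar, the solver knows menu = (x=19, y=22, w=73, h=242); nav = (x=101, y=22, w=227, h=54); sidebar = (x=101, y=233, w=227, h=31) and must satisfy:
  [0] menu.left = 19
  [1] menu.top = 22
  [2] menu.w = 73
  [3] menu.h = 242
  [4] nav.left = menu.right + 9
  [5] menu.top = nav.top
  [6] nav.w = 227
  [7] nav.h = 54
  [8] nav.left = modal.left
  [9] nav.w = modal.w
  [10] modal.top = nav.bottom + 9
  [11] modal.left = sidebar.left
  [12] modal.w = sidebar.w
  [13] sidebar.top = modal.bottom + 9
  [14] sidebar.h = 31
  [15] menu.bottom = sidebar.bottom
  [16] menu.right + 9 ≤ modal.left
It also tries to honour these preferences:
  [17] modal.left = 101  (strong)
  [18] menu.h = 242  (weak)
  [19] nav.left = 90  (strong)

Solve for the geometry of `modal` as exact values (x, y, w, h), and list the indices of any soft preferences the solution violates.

1. modal.x = 101  [nav.left = modal.left]
2. modal.w = 227  [nav.w = modal.w]
3. modal.y = 85  [modal.top = nav.bottom + 9]
4. modal.h = 139  [sidebar.top = modal.bottom + 9]

modal = (x=101, y=85, w=227, h=139)
violated soft preferences: 19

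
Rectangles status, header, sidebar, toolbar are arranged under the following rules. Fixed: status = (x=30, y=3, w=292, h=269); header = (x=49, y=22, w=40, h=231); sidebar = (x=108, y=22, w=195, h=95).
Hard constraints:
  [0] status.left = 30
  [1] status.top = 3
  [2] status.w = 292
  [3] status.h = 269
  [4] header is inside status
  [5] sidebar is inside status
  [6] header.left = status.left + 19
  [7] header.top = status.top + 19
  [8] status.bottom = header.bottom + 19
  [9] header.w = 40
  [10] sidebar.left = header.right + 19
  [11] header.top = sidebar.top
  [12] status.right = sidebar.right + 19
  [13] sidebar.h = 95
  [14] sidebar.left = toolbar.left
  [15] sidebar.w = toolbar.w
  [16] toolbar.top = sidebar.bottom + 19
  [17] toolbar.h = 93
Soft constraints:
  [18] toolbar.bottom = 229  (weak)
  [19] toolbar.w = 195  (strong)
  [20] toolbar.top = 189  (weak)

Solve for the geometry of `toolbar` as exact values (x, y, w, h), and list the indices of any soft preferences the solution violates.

toolbar = (x=108, y=136, w=195, h=93)
violated soft preferences: 20

1. toolbar.x = 108  [sidebar.left = toolbar.left]
2. toolbar.w = 195  [sidebar.w = toolbar.w]
3. toolbar.y = 136  [toolbar.top = sidebar.bottom + 19]
4. toolbar.h = 93  [toolbar.h = 93]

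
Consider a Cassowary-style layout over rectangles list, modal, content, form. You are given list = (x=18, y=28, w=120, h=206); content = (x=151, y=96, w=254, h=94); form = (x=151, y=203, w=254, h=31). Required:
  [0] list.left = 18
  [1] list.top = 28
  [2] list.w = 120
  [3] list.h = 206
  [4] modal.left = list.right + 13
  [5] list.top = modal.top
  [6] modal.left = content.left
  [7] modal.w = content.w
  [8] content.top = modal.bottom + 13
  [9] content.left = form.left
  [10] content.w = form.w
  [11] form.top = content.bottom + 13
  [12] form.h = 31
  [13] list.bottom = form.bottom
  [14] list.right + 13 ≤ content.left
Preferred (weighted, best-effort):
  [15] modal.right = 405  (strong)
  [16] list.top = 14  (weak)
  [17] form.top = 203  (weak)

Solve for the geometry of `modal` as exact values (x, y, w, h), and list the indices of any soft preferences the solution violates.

modal = (x=151, y=28, w=254, h=55)
violated soft preferences: 16

1. modal.x = 151  [modal.left = list.right + 13]
2. modal.y = 28  [list.top = modal.top]
3. modal.w = 254  [modal.w = content.w]
4. modal.h = 55  [content.top = modal.bottom + 13]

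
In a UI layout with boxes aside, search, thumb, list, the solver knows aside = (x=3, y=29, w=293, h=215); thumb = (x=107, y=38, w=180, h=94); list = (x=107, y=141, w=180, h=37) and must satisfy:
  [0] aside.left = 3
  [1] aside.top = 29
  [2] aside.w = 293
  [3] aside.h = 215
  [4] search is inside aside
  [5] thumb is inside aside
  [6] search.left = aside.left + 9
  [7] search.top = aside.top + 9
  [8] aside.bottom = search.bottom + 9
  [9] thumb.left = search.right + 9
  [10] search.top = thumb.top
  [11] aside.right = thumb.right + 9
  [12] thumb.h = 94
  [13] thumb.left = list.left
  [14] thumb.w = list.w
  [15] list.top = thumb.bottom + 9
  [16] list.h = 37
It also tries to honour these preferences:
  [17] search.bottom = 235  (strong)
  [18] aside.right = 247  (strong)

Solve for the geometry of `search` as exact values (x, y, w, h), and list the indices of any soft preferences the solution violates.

1. search.x = 12  [search.left = aside.left + 9]
2. search.y = 38  [search.top = aside.top + 9]
3. search.h = 197  [aside.bottom = search.bottom + 9]
4. search.w = 86  [thumb.left = search.right + 9]

search = (x=12, y=38, w=86, h=197)
violated soft preferences: 18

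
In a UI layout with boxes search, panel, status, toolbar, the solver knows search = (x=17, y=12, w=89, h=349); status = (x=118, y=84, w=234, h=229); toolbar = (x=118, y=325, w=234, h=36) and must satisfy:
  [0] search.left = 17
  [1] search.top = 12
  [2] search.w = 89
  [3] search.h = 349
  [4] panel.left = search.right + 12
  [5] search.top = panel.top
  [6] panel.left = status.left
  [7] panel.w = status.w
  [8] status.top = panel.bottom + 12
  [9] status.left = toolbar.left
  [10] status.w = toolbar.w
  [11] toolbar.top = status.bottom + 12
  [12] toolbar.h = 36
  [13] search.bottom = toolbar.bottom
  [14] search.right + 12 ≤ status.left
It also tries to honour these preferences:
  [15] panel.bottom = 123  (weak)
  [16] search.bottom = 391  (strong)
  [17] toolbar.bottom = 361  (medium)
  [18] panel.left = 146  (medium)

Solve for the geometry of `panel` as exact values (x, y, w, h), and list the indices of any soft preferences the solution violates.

panel = (x=118, y=12, w=234, h=60)
violated soft preferences: 15, 16, 18

1. panel.x = 118  [panel.left = search.right + 12]
2. panel.y = 12  [search.top = panel.top]
3. panel.w = 234  [panel.w = status.w]
4. panel.h = 60  [status.top = panel.bottom + 12]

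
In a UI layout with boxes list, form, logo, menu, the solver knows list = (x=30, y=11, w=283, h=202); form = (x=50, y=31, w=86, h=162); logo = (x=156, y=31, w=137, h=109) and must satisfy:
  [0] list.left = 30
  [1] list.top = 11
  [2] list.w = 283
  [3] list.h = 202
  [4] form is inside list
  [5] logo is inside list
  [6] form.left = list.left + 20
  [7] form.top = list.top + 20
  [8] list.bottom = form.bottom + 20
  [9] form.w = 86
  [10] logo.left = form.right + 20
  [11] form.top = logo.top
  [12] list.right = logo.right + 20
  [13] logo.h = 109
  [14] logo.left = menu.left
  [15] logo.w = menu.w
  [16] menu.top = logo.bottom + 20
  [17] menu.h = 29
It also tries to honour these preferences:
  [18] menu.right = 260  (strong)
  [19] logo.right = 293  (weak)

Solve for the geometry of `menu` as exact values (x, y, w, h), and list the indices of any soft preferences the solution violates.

1. menu.x = 156  [logo.left = menu.left]
2. menu.w = 137  [logo.w = menu.w]
3. menu.y = 160  [menu.top = logo.bottom + 20]
4. menu.h = 29  [menu.h = 29]

menu = (x=156, y=160, w=137, h=29)
violated soft preferences: 18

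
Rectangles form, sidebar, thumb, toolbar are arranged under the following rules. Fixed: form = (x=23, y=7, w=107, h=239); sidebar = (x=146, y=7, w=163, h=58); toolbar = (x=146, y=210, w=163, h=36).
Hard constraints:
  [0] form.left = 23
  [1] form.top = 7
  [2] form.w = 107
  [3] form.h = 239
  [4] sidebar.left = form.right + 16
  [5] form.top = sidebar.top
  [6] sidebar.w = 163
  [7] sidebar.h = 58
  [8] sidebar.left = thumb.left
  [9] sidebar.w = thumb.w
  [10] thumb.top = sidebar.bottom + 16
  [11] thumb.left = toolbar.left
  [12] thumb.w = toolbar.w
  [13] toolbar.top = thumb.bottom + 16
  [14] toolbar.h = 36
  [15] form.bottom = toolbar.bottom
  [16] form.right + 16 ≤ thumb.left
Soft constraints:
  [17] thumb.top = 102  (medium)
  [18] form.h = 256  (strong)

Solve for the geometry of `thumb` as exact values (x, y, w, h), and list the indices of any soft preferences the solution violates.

thumb = (x=146, y=81, w=163, h=113)
violated soft preferences: 17, 18

1. thumb.x = 146  [sidebar.left = thumb.left]
2. thumb.w = 163  [sidebar.w = thumb.w]
3. thumb.y = 81  [thumb.top = sidebar.bottom + 16]
4. thumb.h = 113  [toolbar.top = thumb.bottom + 16]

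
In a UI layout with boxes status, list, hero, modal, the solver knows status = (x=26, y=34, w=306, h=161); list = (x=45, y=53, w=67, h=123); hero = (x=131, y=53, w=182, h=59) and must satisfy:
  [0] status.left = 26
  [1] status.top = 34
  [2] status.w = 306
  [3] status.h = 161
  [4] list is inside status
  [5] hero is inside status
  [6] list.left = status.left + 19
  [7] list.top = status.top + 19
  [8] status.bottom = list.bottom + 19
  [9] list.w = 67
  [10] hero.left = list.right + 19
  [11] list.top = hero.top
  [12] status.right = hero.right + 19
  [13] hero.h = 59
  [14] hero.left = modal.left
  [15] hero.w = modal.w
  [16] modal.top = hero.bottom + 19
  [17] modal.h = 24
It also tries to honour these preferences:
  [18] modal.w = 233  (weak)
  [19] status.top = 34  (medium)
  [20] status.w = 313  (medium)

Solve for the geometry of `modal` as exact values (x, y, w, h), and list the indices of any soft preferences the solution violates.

modal = (x=131, y=131, w=182, h=24)
violated soft preferences: 18, 20

1. modal.x = 131  [hero.left = modal.left]
2. modal.w = 182  [hero.w = modal.w]
3. modal.y = 131  [modal.top = hero.bottom + 19]
4. modal.h = 24  [modal.h = 24]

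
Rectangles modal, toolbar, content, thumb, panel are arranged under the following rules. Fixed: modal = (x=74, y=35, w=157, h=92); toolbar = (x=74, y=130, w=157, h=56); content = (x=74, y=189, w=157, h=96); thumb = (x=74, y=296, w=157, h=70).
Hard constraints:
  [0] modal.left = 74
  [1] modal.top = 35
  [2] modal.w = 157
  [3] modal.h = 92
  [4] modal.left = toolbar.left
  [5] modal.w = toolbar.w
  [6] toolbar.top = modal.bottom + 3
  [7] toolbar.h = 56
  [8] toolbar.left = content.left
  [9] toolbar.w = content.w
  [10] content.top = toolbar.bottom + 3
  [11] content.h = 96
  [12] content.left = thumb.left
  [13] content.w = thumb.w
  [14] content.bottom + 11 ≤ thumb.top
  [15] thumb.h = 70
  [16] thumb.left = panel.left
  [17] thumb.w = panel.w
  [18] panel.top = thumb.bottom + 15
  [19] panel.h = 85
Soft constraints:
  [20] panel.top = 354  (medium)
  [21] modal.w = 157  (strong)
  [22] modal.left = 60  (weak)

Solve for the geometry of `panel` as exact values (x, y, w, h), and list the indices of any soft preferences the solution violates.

panel = (x=74, y=381, w=157, h=85)
violated soft preferences: 20, 22

1. panel.x = 74  [thumb.left = panel.left]
2. panel.w = 157  [thumb.w = panel.w]
3. panel.y = 381  [panel.top = thumb.bottom + 15]
4. panel.h = 85  [panel.h = 85]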